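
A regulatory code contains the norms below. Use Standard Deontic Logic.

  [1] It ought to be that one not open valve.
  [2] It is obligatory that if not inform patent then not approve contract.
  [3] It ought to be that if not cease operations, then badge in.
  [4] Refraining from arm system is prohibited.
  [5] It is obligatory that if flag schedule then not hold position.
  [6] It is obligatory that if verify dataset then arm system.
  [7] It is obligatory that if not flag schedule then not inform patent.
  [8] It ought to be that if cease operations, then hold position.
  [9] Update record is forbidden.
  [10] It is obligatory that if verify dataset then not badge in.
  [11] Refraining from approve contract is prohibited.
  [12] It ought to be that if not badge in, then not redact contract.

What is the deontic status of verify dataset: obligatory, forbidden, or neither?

Forbidden

F(¬approve_contract) at premise 11 means O(approve_contract).
Premise 2 is O(¬inform_patent → ¬approve_contract); contrapositively O(approve_contract → inform_patent). Since O(approve_contract) holds, K gives O(inform_patent).
The contrapositive of premise 7 (O(¬flag_schedule → ¬inform_patent)) is O(inform_patent → flag_schedule), and O(inform_patent) is already established, so O(flag_schedule).
From O(flag_schedule) and premise 5, O(flag_schedule → ¬hold_position), we obtain O(¬hold_position).
Premise 8 is O(cease_operations → hold_position); contrapositively O(¬hold_position → ¬cease_operations). Since O(¬hold_position) holds, K gives O(¬cease_operations).
From O(¬cease_operations) and premise 3, O(¬cease_operations → badge_in), we obtain O(badge_in).
The contrapositive of premise 10 (O(verify_dataset → ¬badge_in)) is O(badge_in → ¬verify_dataset), and O(badge_in) is already established, so O(¬verify_dataset).
Premises 1, 4, 6, 9, 12 do not contribute to this derivation.
Thus O(¬verify_dataset), which is F(verify_dataset): verify_dataset is forbidden.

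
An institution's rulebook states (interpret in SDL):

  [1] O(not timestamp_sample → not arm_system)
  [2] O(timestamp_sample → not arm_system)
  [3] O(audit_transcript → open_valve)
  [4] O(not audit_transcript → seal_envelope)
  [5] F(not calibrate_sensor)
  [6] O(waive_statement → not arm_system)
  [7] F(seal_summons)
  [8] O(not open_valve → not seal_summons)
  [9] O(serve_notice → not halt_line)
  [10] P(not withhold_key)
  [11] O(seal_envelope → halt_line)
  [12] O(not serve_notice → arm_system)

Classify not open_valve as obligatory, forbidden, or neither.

Premises 2 and 1 cover both cases: O(timestamp_sample → not arm_system) and O(not timestamp_sample → not arm_system). Since timestamp_sample ∨ not timestamp_sample is a tautology, O(not arm_system) follows.
The contrapositive of premise 12 (O(not serve_notice → arm_system)) is O(not arm_system → serve_notice), and O(not arm_system) is already established, so O(serve_notice).
Premise 9 is O(serve_notice → not halt_line); since O(serve_notice), deontic closure gives O(not halt_line).
The contrapositive of premise 11 (O(seal_envelope → halt_line)) is O(not halt_line → not seal_envelope), and O(not halt_line) is already established, so O(not seal_envelope).
The contrapositive of premise 4 (O(not audit_transcript → seal_envelope)) is O(not seal_envelope → audit_transcript), and O(not seal_envelope) is already established, so O(audit_transcript).
Premise 3 is O(audit_transcript → open_valve); since O(audit_transcript), deontic closure gives O(open_valve).
Premises 5, 6, 7, 8, 10 do not contribute to this derivation.
Thus O(open_valve), which is F(not open_valve): not open_valve is forbidden.

Forbidden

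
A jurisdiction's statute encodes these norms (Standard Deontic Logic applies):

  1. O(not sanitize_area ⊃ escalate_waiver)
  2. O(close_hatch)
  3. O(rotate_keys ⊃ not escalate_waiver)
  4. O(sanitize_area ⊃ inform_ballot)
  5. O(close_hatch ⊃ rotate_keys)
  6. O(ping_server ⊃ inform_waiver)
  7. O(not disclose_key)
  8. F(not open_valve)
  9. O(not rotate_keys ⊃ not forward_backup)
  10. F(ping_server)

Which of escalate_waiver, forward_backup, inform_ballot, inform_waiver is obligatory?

Premise 2 gives O(close_hatch).
Applying K to premise 5 (O(close_hatch ⊃ rotate_keys)) and O(close_hatch) yields O(rotate_keys).
With premise 3, O(rotate_keys ⊃ not escalate_waiver), the K-axiom yields O(not escalate_waiver).
The contrapositive of premise 1 (O(not sanitize_area ⊃ escalate_waiver)) is O(not escalate_waiver ⊃ sanitize_area), and O(not escalate_waiver) is already established, so O(sanitize_area).
Premise 4 is O(sanitize_area ⊃ inform_ballot); since O(sanitize_area), deontic closure gives O(inform_ballot).
So O(inform_ballot) holds — inform_ballot is obligatory. None of the other listed options is made obligatory by any chain of premises.

inform_ballot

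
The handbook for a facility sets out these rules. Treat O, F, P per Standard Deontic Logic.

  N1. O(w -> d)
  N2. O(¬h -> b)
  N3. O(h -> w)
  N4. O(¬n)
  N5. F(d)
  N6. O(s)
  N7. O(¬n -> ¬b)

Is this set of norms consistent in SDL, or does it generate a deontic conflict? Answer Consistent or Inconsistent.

F(d) at premise 5 means O(¬d).
The contrapositive of premise 1 (O(w -> d)) is O(¬d -> ¬w), and O(¬d) is already established, so O(¬w).
Premise 3 is O(h -> w); contrapositively O(¬w -> ¬h). Since O(¬w) holds, K gives O(¬h).
With premise 2, O(¬h -> b), the K-axiom yields O(b).
Premise 7 is O(¬n -> ¬b); contrapositively O(b -> n). Since O(b) holds, K gives O(n).
Yet premise 4 states O(¬n).
We now have both O(n) and O(¬n) — n is simultaneously obligatory and forbidden, violating the D-axiom.

Inconsistent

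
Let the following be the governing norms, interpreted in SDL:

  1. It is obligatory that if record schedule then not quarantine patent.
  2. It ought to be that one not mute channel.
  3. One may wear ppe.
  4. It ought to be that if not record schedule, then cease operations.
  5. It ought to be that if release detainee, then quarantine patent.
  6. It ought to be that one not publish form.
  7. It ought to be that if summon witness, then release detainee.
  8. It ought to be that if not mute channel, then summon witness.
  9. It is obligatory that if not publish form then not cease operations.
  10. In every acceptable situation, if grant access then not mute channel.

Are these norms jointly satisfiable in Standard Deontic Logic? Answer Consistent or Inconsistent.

Premise 2 states O(¬mute_channel) outright.
With premise 8, O(¬mute_channel → summon_witness), the K-axiom yields O(summon_witness).
With premise 7, O(summon_witness → release_detainee), the K-axiom yields O(release_detainee).
From O(release_detainee) and premise 5, O(release_detainee → quarantine_patent), we obtain O(quarantine_patent).
The contrapositive of premise 1 (O(record_schedule → ¬quarantine_patent)) is O(quarantine_patent → ¬record_schedule), and O(quarantine_patent) is already established, so O(¬record_schedule).
From O(¬record_schedule) and premise 4, O(¬record_schedule → cease_operations), we obtain O(cease_operations).
The contrapositive of premise 9 (O(¬publish_form → ¬cease_operations)) is O(cease_operations → publish_form), and O(cease_operations) is already established, so O(publish_form).
However, premise 6 gives O(¬publish_form).
We now have both O(publish_form) and O(¬publish_form) — publish_form is simultaneously obligatory and forbidden, violating the D-axiom.

Inconsistent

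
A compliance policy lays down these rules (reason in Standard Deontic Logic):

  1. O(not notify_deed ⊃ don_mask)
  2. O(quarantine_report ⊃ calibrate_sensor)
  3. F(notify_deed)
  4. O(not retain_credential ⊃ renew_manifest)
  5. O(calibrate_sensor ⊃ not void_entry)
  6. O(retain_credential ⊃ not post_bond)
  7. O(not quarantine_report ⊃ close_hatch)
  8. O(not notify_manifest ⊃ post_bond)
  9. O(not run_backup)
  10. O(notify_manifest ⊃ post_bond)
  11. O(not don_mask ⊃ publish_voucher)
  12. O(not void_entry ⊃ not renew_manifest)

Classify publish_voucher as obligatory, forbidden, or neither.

Premise 11 is O(not don_mask ⊃ publish_voucher), but O(not don_mask) is not derivable from the premises, so it does not yield O(publish_voucher).
No premise or chain of K-axiom applications forces O(publish_voucher), and none forces O(not publish_voucher). So publish_voucher is neither obligatory nor forbidden under these norms.

Neither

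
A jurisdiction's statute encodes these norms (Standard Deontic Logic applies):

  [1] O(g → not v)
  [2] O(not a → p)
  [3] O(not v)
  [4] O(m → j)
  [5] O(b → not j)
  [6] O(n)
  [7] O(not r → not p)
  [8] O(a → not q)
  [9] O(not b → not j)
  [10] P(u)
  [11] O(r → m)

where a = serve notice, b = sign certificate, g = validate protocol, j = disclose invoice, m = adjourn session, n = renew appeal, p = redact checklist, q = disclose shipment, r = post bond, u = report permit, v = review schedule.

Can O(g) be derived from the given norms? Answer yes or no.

Premise 1 is O(g → not v); even if O(not v) held, inferring O(g) would be affirming the consequent — invalid.
No other premise forces O(g). An ideal world satisfying every premise can still have g false, so O(g) is not derivable.

No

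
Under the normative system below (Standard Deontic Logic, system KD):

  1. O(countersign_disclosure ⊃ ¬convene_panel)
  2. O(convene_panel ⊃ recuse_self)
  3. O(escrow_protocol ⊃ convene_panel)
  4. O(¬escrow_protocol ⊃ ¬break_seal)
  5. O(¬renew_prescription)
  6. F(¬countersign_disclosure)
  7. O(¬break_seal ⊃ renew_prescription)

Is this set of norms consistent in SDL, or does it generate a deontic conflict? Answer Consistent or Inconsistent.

F(¬countersign_disclosure) at premise 6 means O(countersign_disclosure).
From O(countersign_disclosure) and premise 1, O(countersign_disclosure ⊃ ¬convene_panel), we obtain O(¬convene_panel).
Premise 3 is O(escrow_protocol ⊃ convene_panel); contrapositively O(¬convene_panel ⊃ ¬escrow_protocol). Since O(¬convene_panel) holds, K gives O(¬escrow_protocol).
Premise 4 is O(¬escrow_protocol ⊃ ¬break_seal); since O(¬escrow_protocol), deontic closure gives O(¬break_seal).
With premise 7, O(¬break_seal ⊃ renew_prescription), the K-axiom yields O(renew_prescription).
But premise 5 directly asserts O(¬renew_prescription).
We now have both O(renew_prescription) and O(¬renew_prescription) — renew_prescription is simultaneously obligatory and forbidden, violating the D-axiom.

Inconsistent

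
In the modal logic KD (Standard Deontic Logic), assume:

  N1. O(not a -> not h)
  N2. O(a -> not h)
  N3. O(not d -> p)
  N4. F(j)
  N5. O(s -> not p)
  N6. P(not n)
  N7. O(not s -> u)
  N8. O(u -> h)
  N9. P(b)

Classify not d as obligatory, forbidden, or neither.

Premises 2 and 1 are O(a -> not h) and O(not a -> not h); every ideal world satisfies a or not a, so in either case not h holds — hence O(not h).
Premise 8 is O(u -> h); contrapositively O(not h -> not u). Since O(not h) holds, K gives O(not u).
Premise 7 is O(not s -> u); contrapositively O(not u -> s). Since O(not u) holds, K gives O(s).
From O(s) and premise 5, O(s -> not p), we obtain O(not p).
Premise 3, O(not d -> p), contraposes to O(not p -> d); with O(not p) we get O(d).
Premises 4, 6, 9 do not contribute to this derivation.
Thus O(d), which is F(not d): not d is forbidden.

Forbidden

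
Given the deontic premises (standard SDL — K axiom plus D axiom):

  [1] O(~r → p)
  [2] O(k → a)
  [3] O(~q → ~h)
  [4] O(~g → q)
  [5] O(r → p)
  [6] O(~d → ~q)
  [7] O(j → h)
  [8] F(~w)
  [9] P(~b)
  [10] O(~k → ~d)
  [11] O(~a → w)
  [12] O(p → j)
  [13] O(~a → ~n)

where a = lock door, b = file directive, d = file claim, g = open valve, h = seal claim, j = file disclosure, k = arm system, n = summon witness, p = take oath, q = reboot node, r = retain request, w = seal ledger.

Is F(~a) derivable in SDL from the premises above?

Premises 1 and 5 are O(~r → p) and O(r → p); every ideal world satisfies ~r or r, so in either case p holds — hence O(p).
Applying K to premise 12 (O(p → j)) and O(p) yields O(j).
With premise 7, O(j → h), the K-axiom yields O(h).
Premise 3, O(~q → ~h), contraposes to O(h → q); with O(h) we get O(q).
Premise 6 is O(~d → ~q); contrapositively O(q → d). Since O(q) holds, K gives O(d).
Premise 10, O(~k → ~d), contraposes to O(d → k); with O(d) we get O(k).
Premise 2 is O(k → a); since O(k), deontic closure gives O(a).
Premises 4, 8, 9, 11, 13 do not contribute to this derivation.
So O(a) holds, i.e. F(~a). The claim follows.

Yes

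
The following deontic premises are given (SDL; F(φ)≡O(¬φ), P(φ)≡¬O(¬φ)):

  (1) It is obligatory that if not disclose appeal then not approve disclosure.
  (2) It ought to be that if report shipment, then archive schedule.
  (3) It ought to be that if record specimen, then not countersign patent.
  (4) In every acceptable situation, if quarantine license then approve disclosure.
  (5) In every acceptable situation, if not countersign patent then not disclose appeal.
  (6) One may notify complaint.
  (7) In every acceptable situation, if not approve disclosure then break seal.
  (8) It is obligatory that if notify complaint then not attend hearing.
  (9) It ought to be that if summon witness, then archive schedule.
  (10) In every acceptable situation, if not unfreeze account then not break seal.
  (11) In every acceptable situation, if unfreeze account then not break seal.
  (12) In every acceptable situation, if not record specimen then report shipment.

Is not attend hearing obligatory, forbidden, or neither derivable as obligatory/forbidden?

Premise 8 is O(notify_complaint → ¬attend_hearing), but O(notify_complaint) is not derivable from the premises (the permission P(notify_complaint) asserts only ¬O(¬notify_complaint), not O(notify_complaint)), so it does not yield O(¬attend_hearing).
No premise or chain of K-axiom applications forces O(¬attend_hearing), and none forces O(attend_hearing). So ¬attend_hearing is neither obligatory nor forbidden under these norms.

Neither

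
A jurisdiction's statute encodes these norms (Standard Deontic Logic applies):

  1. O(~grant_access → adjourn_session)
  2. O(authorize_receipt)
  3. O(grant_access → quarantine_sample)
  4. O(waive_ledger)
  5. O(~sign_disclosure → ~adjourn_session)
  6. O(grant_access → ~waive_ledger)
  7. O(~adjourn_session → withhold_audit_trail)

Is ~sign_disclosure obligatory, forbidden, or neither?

Premise 4 states O(waive_ledger) outright.
The contrapositive of premise 6 (O(grant_access → ~waive_ledger)) is O(waive_ledger → ~grant_access), and O(waive_ledger) is already established, so O(~grant_access).
Applying K to premise 1 (O(~grant_access → adjourn_session)) and O(~grant_access) yields O(adjourn_session).
Premise 5 is O(~sign_disclosure → ~adjourn_session); contrapositively O(adjourn_session → sign_disclosure). Since O(adjourn_session) holds, K gives O(sign_disclosure).
Premises 2, 3, 7 do not contribute to this derivation.
Thus O(sign_disclosure), which is F(~sign_disclosure): ~sign_disclosure is forbidden.

Forbidden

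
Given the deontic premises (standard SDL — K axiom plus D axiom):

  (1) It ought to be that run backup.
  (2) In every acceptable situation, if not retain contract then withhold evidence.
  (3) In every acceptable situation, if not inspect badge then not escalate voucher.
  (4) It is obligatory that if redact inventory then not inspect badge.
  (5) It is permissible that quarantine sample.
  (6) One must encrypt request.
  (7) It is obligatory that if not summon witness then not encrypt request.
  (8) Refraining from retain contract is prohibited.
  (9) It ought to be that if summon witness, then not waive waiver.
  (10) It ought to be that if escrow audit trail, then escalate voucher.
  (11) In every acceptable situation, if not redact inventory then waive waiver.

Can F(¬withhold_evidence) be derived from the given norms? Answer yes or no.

No

Premise 2 is O(¬retain_contract → withhold_evidence), but O(¬retain_contract) is not derivable from the premises, so it does not yield O(withhold_evidence).
No other premise forces O(withhold_evidence). An ideal world satisfying every premise can still have ¬withhold_evidence true, so F(¬withhold_evidence) is not derivable.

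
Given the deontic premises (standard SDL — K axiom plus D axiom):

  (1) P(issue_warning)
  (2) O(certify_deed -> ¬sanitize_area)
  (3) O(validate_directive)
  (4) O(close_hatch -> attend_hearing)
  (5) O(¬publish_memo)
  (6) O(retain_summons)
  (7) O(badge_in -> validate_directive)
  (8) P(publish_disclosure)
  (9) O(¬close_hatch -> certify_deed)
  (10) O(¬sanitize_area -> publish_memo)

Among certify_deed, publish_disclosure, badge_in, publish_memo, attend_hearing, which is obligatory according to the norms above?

attend_hearing

From premise 5 we have O(¬publish_memo).
Premise 10, O(¬sanitize_area -> publish_memo), contraposes to O(¬publish_memo -> sanitize_area); with O(¬publish_memo) we get O(sanitize_area).
Premise 2 is O(certify_deed -> ¬sanitize_area); contrapositively O(sanitize_area -> ¬certify_deed). Since O(sanitize_area) holds, K gives O(¬certify_deed).
Premise 9 is O(¬close_hatch -> certify_deed); contrapositively O(¬certify_deed -> close_hatch). Since O(¬certify_deed) holds, K gives O(close_hatch).
Premise 4 is O(close_hatch -> attend_hearing); since O(close_hatch), deontic closure gives O(attend_hearing).
So O(attend_hearing) holds — attend_hearing is obligatory. None of the other listed options is made obligatory by any chain of premises.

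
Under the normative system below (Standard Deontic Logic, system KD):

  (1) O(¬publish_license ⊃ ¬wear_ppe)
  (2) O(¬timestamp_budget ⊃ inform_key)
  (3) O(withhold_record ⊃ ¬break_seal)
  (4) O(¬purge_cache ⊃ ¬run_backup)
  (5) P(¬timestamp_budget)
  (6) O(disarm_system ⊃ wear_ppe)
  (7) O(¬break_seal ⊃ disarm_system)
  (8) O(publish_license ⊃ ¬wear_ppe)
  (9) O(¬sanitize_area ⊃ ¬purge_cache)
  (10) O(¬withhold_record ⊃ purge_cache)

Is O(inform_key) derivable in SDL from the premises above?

No

Premise 2 is O(¬timestamp_budget ⊃ inform_key), but O(¬timestamp_budget) is not derivable from the premises (the permission P(¬timestamp_budget) asserts only ¬O(timestamp_budget), not O(¬timestamp_budget)), so it does not yield O(inform_key).
No other premise forces O(inform_key). An ideal world satisfying every premise can still have inform_key false, so O(inform_key) is not derivable.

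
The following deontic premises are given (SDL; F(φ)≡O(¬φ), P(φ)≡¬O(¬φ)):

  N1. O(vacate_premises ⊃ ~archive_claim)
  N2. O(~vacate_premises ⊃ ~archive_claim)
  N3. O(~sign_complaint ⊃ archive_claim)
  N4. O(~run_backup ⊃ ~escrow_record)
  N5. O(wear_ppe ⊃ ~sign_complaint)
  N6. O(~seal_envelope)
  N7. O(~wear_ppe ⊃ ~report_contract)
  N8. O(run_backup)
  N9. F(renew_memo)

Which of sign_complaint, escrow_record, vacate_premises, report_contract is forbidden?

Premises 1 and 2 are O(vacate_premises ⊃ ~archive_claim) and O(~vacate_premises ⊃ ~archive_claim); every ideal world satisfies vacate_premises or ~vacate_premises, so in either case ~archive_claim holds — hence O(~archive_claim).
Premise 3 is O(~sign_complaint ⊃ archive_claim); contrapositively O(~archive_claim ⊃ sign_complaint). Since O(~archive_claim) holds, K gives O(sign_complaint).
Premise 5, O(wear_ppe ⊃ ~sign_complaint), contraposes to O(sign_complaint ⊃ ~wear_ppe); with O(sign_complaint) we get O(~wear_ppe).
Premise 7 is O(~wear_ppe ⊃ ~report_contract); since O(~wear_ppe), deontic closure gives O(~report_contract).
So O(~report_contract) holds, i.e. report_contract is forbidden. None of the other listed options is forbidden under the premises.

report_contract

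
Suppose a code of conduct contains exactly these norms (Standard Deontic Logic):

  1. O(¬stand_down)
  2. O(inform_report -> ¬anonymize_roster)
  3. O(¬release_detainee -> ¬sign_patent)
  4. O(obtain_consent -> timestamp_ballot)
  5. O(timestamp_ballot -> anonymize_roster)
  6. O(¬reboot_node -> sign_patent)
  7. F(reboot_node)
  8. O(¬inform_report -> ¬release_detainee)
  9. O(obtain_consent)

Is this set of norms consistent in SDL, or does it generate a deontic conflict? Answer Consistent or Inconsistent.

Premise 7, F(reboot_node), is equivalent to O(¬reboot_node).
From O(¬reboot_node) and premise 6, O(¬reboot_node -> sign_patent), we obtain O(sign_patent).
Premise 3, O(¬release_detainee -> ¬sign_patent), contraposes to O(sign_patent -> release_detainee); with O(sign_patent) we get O(release_detainee).
The contrapositive of premise 8 (O(¬inform_report -> ¬release_detainee)) is O(release_detainee -> inform_report), and O(release_detainee) is already established, so O(inform_report).
Applying K to premise 2 (O(inform_report -> ¬anonymize_roster)) and O(inform_report) yields O(¬anonymize_roster).
Premise 5 is O(timestamp_ballot -> anonymize_roster); contrapositively O(¬anonymize_roster -> ¬timestamp_ballot). Since O(¬anonymize_roster) holds, K gives O(¬timestamp_ballot).
Premise 4 is O(obtain_consent -> timestamp_ballot); contrapositively O(¬timestamp_ballot -> ¬obtain_consent). Since O(¬timestamp_ballot) holds, K gives O(¬obtain_consent).
But premise 9 directly asserts O(obtain_consent).
We now have both O(¬obtain_consent) and O(obtain_consent) — obtain_consent is simultaneously obligatory and forbidden, violating the D-axiom.

Inconsistent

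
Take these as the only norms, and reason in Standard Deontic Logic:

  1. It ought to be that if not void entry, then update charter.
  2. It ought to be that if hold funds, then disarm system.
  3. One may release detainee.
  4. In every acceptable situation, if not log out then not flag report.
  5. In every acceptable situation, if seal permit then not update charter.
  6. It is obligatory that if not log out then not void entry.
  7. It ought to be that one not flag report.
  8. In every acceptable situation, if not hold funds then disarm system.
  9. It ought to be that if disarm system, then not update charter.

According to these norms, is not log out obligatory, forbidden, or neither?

Forbidden

Premises 2 and 8 cover both cases: O(hold_funds → disarm_system) and O(¬hold_funds → disarm_system). Since hold_funds ∨ ¬hold_funds is a tautology, O(disarm_system) follows.
Applying K to premise 9 (O(disarm_system → ¬update_charter)) and O(disarm_system) yields O(¬update_charter).
Premise 1 is O(¬void_entry → update_charter); contrapositively O(¬update_charter → void_entry). Since O(¬update_charter) holds, K gives O(void_entry).
The contrapositive of premise 6 (O(¬log_out → ¬void_entry)) is O(void_entry → log_out), and O(void_entry) is already established, so O(log_out).
Premises 3, 4, 5, 7 do not contribute to this derivation.
Thus O(log_out), which is F(¬log_out): ¬log_out is forbidden.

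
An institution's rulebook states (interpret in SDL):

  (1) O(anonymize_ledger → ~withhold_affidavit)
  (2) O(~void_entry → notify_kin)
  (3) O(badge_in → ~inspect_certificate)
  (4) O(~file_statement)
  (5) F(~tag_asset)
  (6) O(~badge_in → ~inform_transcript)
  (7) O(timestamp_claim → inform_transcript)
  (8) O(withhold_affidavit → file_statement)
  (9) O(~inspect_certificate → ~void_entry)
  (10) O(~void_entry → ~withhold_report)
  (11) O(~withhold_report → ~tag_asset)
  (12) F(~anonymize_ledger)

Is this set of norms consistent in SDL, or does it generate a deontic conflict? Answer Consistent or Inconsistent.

Premise 8 is O(withhold_affidavit → file_statement), but O(withhold_affidavit) is not derivable from the premises, so it does not yield O(file_statement).
So O(file_statement) is not derivable, and the apparent clash with O(~file_statement) does not arise.
A world satisfying every obligation exists (e.g. anonymize_ledger=true, badge_in=false, file_statement=false, inform_transcript=false, inspect_certificate=true, notify_kin=false, tag_asset=true, timestamp_claim=false, void_entry=true, withhold_affidavit=false, withhold_report=true); no atom is both obligatory and forbidden, so the set is consistent.

Consistent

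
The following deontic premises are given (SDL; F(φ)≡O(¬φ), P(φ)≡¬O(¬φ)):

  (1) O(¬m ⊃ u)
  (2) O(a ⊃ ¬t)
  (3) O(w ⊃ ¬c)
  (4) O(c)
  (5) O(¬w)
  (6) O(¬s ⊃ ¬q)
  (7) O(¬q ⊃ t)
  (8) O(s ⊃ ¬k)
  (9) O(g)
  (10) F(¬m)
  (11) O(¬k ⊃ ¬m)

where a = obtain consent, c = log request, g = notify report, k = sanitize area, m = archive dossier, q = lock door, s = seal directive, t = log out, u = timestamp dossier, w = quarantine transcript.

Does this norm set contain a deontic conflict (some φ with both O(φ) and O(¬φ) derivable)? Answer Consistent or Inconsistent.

Consistent

Premise 3 is O(w ⊃ ¬c), but O(w) is not derivable from the premises, so it does not yield O(¬c).
So O(¬c) is not derivable, and the apparent clash with O(c) does not arise.
A world satisfying every obligation exists (e.g. a=false, c=true, g=true, k=true, m=true, q=false, s=false, t=true, u=false, w=false); no atom is both obligatory and forbidden, so the set is consistent.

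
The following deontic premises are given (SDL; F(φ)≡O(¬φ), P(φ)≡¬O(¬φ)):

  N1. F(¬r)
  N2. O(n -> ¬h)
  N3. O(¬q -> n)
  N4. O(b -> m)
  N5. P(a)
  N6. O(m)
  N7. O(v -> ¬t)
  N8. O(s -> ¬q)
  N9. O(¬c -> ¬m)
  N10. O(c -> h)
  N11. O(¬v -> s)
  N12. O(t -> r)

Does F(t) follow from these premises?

Yes

Premise 6 gives O(m).
The contrapositive of premise 9 (O(¬c -> ¬m)) is O(m -> c), and O(m) is already established, so O(c).
From O(c) and premise 10, O(c -> h), we obtain O(h).
The contrapositive of premise 2 (O(n -> ¬h)) is O(h -> ¬n), and O(h) is already established, so O(¬n).
The contrapositive of premise 3 (O(¬q -> n)) is O(¬n -> q), and O(¬n) is already established, so O(q).
Premise 8, O(s -> ¬q), contraposes to O(q -> ¬s); with O(q) we get O(¬s).
The contrapositive of premise 11 (O(¬v -> s)) is O(¬s -> v), and O(¬s) is already established, so O(v).
Premise 7 is O(v -> ¬t); since O(v), deontic closure gives O(¬t).
Premises 1, 4, 5, 12 do not contribute to this derivation.
So O(¬t) holds, i.e. F(t). The claim follows.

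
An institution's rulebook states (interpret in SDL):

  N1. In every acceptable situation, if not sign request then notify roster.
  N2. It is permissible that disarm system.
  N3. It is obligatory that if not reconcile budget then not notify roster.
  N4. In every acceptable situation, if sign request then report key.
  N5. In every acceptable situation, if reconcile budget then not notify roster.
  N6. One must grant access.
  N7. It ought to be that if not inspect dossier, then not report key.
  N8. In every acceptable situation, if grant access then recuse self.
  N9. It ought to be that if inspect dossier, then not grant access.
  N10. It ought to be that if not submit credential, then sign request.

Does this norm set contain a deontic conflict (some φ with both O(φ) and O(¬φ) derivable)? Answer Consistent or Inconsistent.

Inconsistent

Premises 5 and 3 cover both cases: O(reconcile_budget → ¬notify_roster) and O(¬reconcile_budget → ¬notify_roster). Since reconcile_budget ∨ ¬reconcile_budget is a tautology, O(¬notify_roster) follows.
The contrapositive of premise 1 (O(¬sign_request → notify_roster)) is O(¬notify_roster → sign_request), and O(¬notify_roster) is already established, so O(sign_request).
With premise 4, O(sign_request → report_key), the K-axiom yields O(report_key).
The contrapositive of premise 7 (O(¬inspect_dossier → ¬report_key)) is O(report_key → inspect_dossier), and O(report_key) is already established, so O(inspect_dossier).
Applying K to premise 9 (O(inspect_dossier → ¬grant_access)) and O(inspect_dossier) yields O(¬grant_access).
But premise 6 directly asserts O(grant_access).
We now have both O(¬grant_access) and O(grant_access) — grant_access is simultaneously obligatory and forbidden, violating the D-axiom.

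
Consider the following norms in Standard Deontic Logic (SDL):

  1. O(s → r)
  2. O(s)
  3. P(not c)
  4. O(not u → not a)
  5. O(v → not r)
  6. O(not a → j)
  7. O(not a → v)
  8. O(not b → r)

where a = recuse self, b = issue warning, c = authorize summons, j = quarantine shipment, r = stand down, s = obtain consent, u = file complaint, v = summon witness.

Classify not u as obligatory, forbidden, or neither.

From premise 2 we have O(s).
From O(s) and premise 1, O(s → r), we obtain O(r).
Premise 5 is O(v → not r); contrapositively O(r → not v). Since O(r) holds, K gives O(not v).
Premise 7, O(not a → v), contraposes to O(not v → a); with O(not v) we get O(a).
Premise 4, O(not u → not a), contraposes to O(a → u); with O(a) we get O(u).
Premises 3, 6, 8 do not contribute to this derivation.
Thus O(u), which is F(not u): not u is forbidden.

Forbidden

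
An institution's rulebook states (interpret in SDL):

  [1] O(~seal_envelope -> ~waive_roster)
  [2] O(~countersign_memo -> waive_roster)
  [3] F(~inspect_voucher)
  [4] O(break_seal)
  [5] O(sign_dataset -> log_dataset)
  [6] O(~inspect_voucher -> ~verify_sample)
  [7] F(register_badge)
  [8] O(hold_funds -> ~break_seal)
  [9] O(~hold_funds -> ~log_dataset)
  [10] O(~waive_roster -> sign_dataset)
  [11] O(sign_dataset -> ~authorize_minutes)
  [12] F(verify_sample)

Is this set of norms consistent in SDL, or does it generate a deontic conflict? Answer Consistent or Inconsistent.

Consistent

Premise 6 is O(~inspect_voucher -> ~verify_sample); even if O(~verify_sample) held, inferring O(~inspect_voucher) would be affirming the consequent — invalid.
So O(~inspect_voucher) is not derivable, and the apparent clash with O(inspect_voucher) does not arise.
A world satisfying every obligation exists (e.g. authorize_minutes=false, break_seal=true, countersign_memo=false, hold_funds=false, inspect_voucher=true, log_dataset=false, register_badge=false, seal_envelope=true, sign_dataset=false, verify_sample=false, waive_roster=true); no atom is both obligatory and forbidden, so the set is consistent.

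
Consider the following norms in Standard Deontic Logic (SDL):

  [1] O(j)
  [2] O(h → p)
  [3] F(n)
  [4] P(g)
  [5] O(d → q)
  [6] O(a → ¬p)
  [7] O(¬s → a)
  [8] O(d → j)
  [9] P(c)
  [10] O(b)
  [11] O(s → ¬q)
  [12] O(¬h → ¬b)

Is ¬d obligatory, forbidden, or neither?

Obligatory

Premise 10 states O(b) outright.
Premise 12, O(¬h → ¬b), contraposes to O(b → h); with O(b) we get O(h).
Premise 2 is O(h → p); since O(h), deontic closure gives O(p).
Premise 6, O(a → ¬p), contraposes to O(p → ¬a); with O(p) we get O(¬a).
The contrapositive of premise 7 (O(¬s → a)) is O(¬a → s), and O(¬a) is already established, so O(s).
With premise 11, O(s → ¬q), the K-axiom yields O(¬q).
Premise 5 is O(d → q); contrapositively O(¬q → ¬d). Since O(¬q) holds, K gives O(¬d).
Premises 1, 3, 4, 8, 9 do not contribute to this derivation.
Hence ¬d is obligatory.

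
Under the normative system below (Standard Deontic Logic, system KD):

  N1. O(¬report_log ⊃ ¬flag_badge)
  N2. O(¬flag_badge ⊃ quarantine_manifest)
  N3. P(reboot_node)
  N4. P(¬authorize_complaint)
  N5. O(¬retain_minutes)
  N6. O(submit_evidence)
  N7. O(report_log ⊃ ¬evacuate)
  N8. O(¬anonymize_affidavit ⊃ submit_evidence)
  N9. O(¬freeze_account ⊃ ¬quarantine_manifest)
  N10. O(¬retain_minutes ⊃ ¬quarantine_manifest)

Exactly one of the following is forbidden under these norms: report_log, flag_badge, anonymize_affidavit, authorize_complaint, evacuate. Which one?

Premise 5 states O(¬retain_minutes) outright.
From O(¬retain_minutes) and premise 10, O(¬retain_minutes ⊃ ¬quarantine_manifest), we obtain O(¬quarantine_manifest).
Premise 2, O(¬flag_badge ⊃ quarantine_manifest), contraposes to O(¬quarantine_manifest ⊃ flag_badge); with O(¬quarantine_manifest) we get O(flag_badge).
Premise 1, O(¬report_log ⊃ ¬flag_badge), contraposes to O(flag_badge ⊃ report_log); with O(flag_badge) we get O(report_log).
With premise 7, O(report_log ⊃ ¬evacuate), the K-axiom yields O(¬evacuate).
So O(¬evacuate) holds, i.e. evacuate is forbidden. None of the other listed options is forbidden under the premises.

evacuate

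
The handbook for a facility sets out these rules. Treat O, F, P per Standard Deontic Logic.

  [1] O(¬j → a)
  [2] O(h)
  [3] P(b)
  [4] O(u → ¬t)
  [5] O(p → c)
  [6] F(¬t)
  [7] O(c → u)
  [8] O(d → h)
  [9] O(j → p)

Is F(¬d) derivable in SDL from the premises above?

No

Premise 8 is O(d → h); even if O(h) held, inferring O(d) would be affirming the consequent — invalid.
No other premise forces O(d). An ideal world satisfying every premise can still have ¬d true, so F(¬d) is not derivable.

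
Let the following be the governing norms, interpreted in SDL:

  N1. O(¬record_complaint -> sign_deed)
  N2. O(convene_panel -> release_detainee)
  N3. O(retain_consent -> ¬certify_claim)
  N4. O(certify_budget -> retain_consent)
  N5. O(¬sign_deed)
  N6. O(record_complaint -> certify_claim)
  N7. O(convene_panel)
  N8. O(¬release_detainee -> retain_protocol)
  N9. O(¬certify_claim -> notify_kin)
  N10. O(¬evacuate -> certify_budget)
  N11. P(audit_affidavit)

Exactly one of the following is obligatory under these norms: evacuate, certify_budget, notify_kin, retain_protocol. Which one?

From premise 5 we have O(¬sign_deed).
Premise 1 is O(¬record_complaint -> sign_deed); contrapositively O(¬sign_deed -> record_complaint). Since O(¬sign_deed) holds, K gives O(record_complaint).
Applying K to premise 6 (O(record_complaint -> certify_claim)) and O(record_complaint) yields O(certify_claim).
The contrapositive of premise 3 (O(retain_consent -> ¬certify_claim)) is O(certify_claim -> ¬retain_consent), and O(certify_claim) is already established, so O(¬retain_consent).
Premise 4, O(certify_budget -> retain_consent), contraposes to O(¬retain_consent -> ¬certify_budget); with O(¬retain_consent) we get O(¬certify_budget).
The contrapositive of premise 10 (O(¬evacuate -> certify_budget)) is O(¬certify_budget -> evacuate), and O(¬certify_budget) is already established, so O(evacuate).
So O(evacuate) holds — evacuate is obligatory. None of the other listed options is made obligatory by any chain of premises.

evacuate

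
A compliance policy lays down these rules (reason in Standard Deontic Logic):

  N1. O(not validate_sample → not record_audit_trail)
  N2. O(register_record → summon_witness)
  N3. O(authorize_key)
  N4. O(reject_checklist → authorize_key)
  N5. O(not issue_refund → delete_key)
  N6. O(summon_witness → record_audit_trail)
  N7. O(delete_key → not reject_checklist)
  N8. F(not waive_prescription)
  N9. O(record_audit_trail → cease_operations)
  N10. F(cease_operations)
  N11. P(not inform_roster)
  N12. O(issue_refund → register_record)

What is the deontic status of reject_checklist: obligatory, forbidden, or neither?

Forbidden

Premise 10, F(cease_operations), is equivalent to O(not cease_operations).
Premise 9, O(record_audit_trail → cease_operations), contraposes to O(not cease_operations → not record_audit_trail); with O(not cease_operations) we get O(not record_audit_trail).
The contrapositive of premise 6 (O(summon_witness → record_audit_trail)) is O(not record_audit_trail → not summon_witness), and O(not record_audit_trail) is already established, so O(not summon_witness).
The contrapositive of premise 2 (O(register_record → summon_witness)) is O(not summon_witness → not register_record), and O(not summon_witness) is already established, so O(not register_record).
Premise 12, O(issue_refund → register_record), contraposes to O(not register_record → not issue_refund); with O(not register_record) we get O(not issue_refund).
Premise 5 is O(not issue_refund → delete_key); since O(not issue_refund), deontic closure gives O(delete_key).
From O(delete_key) and premise 7, O(delete_key → not reject_checklist), we obtain O(not reject_checklist).
Premises 1, 3, 4, 8, 11 do not contribute to this derivation.
Thus O(not reject_checklist), which is F(reject_checklist): reject_checklist is forbidden.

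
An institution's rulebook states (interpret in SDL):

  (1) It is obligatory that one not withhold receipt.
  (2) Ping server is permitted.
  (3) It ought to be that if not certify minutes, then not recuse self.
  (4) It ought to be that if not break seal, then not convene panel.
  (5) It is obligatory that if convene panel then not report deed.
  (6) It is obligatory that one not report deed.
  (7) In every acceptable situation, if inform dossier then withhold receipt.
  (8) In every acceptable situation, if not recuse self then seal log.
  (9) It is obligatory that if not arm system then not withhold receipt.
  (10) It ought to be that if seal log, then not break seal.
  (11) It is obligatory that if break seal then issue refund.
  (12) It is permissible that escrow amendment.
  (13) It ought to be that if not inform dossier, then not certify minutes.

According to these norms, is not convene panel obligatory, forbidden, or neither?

Obligatory

Premise 1 gives O(¬withhold_receipt).
Premise 7 is O(inform_dossier → withhold_receipt); contrapositively O(¬withhold_receipt → ¬inform_dossier). Since O(¬withhold_receipt) holds, K gives O(¬inform_dossier).
From O(¬inform_dossier) and premise 13, O(¬inform_dossier → ¬certify_minutes), we obtain O(¬certify_minutes).
Premise 3 is O(¬certify_minutes → ¬recuse_self); since O(¬certify_minutes), deontic closure gives O(¬recuse_self).
From O(¬recuse_self) and premise 8, O(¬recuse_self → seal_log), we obtain O(seal_log).
With premise 10, O(seal_log → ¬break_seal), the K-axiom yields O(¬break_seal).
With premise 4, O(¬break_seal → ¬convene_panel), the K-axiom yields O(¬convene_panel).
Premises 2, 5, 6, 9, 11, 12 do not contribute to this derivation.
Hence ¬convene_panel is obligatory.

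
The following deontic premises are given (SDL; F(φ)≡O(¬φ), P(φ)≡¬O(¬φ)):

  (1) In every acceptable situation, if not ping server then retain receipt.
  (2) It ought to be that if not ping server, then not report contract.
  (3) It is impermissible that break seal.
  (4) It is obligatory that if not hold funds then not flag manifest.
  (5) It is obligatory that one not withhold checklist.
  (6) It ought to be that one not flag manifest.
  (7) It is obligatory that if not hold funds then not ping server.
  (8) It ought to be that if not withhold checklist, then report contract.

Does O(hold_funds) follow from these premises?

Yes

From premise 5 we have O(¬withhold_checklist).
From O(¬withhold_checklist) and premise 8, O(¬withhold_checklist → report_contract), we obtain O(report_contract).
The contrapositive of premise 2 (O(¬ping_server → ¬report_contract)) is O(report_contract → ping_server), and O(report_contract) is already established, so O(ping_server).
The contrapositive of premise 7 (O(¬hold_funds → ¬ping_server)) is O(ping_server → hold_funds), and O(ping_server) is already established, so O(hold_funds).
Premises 1, 3, 4, 6 do not contribute to this derivation.
So O(hold_funds) follows.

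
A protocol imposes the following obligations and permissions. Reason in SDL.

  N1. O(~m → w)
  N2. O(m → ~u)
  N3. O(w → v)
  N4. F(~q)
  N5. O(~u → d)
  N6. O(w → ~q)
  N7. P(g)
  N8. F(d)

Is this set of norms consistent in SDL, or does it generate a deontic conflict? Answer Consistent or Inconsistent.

Inconsistent

F(~q) at premise 4 means O(q).
Premise 6, O(w → ~q), contraposes to O(q → ~w); with O(q) we get O(~w).
Premise 1, O(~m → w), contraposes to O(~w → m); with O(~w) we get O(m).
Applying K to premise 2 (O(m → ~u)) and O(m) yields O(~u).
Applying K to premise 5 (O(~u → d)) and O(~u) yields O(d).
However, F(d) at premise 8 amounts to O(~d).
We now have both O(d) and O(~d) — d is simultaneously obligatory and forbidden, violating the D-axiom.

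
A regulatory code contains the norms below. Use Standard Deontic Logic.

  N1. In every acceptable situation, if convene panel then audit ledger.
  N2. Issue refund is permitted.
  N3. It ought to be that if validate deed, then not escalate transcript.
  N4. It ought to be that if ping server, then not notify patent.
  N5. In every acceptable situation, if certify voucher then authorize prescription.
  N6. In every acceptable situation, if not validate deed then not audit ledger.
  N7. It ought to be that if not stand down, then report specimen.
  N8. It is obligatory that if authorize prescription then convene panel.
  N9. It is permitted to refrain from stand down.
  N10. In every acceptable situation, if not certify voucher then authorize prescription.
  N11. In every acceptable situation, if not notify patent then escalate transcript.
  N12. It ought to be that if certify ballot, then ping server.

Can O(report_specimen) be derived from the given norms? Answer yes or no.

Premise 7 is O(¬stand_down → report_specimen), but O(¬stand_down) is not derivable from the premises (the permission P(¬stand_down) asserts only ¬O(stand_down), not O(¬stand_down)), so it does not yield O(report_specimen).
No other premise forces O(report_specimen). An ideal world satisfying every premise can still have report_specimen false, so O(report_specimen) is not derivable.

No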